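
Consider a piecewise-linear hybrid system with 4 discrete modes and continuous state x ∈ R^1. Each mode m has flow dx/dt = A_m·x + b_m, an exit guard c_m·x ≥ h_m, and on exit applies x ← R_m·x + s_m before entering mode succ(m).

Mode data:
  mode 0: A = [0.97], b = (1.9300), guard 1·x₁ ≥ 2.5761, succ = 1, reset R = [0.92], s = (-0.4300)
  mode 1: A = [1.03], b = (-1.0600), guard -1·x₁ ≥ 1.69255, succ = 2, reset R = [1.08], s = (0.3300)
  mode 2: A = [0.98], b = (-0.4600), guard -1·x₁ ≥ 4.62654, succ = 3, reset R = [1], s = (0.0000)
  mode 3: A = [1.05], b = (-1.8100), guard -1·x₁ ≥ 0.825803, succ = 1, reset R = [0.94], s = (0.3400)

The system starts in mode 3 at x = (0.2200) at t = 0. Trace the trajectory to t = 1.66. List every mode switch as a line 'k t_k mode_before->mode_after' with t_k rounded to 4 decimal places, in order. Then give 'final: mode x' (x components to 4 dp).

1 0.5028 3->1
2 1.1039 1->2
final: 2 -2.9234

Mode 3: guard c·x = 0.8258 hit at Δt = 0.5028 (t = 0.5028), x⁻ = (-0.8258) → reset → x⁺ = (-0.4363), jump to mode 1
Mode 1: guard c·x = 1.6925 hit at Δt = 0.6011 (t = 1.1039), x⁻ = (-1.6925) → reset → x⁺ = (-1.4980), jump to mode 2
Mode 2: flow for 0.5561 to horizon, guard not reached → x = (-2.9234)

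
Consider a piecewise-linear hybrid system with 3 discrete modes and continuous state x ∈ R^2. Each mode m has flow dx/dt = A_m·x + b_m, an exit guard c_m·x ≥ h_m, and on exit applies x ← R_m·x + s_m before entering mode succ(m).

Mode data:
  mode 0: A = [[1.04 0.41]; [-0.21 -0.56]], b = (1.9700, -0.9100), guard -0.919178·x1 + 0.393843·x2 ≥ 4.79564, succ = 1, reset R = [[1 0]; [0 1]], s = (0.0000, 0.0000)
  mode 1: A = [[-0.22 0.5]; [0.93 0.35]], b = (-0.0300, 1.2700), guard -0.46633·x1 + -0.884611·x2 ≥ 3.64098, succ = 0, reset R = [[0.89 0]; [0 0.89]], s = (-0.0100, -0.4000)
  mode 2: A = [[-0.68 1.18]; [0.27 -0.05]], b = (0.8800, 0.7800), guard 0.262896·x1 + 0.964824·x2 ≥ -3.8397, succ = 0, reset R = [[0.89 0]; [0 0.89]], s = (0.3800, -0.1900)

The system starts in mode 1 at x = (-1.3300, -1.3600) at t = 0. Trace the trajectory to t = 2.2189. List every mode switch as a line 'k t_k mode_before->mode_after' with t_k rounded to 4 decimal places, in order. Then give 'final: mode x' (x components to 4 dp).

Mode 1: guard c·x = 3.6410 hit at Δt = 1.5087 (t = 1.5087), x⁻ = (-2.2794, -2.9143) → reset → x⁺ = (-2.0386, -2.9937), jump to mode 0
Mode 0: flow for 0.7102 to horizon, guard not reached → x = (-3.3352, -2.2161)

1 1.5087 1->0
final: 0 -3.3352 -2.2161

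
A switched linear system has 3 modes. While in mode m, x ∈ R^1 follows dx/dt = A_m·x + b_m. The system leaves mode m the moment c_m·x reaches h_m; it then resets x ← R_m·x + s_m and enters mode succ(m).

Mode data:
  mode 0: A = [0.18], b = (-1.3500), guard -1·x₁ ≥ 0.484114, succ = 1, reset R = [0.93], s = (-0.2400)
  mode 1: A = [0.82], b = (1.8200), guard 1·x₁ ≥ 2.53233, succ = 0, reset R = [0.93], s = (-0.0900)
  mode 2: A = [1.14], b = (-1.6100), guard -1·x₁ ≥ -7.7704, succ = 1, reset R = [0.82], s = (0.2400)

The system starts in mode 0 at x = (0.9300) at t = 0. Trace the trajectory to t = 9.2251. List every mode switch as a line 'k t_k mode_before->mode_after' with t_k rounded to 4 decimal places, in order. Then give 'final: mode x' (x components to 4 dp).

Mode 0: guard c·x = 0.4841 hit at Δt = 1.0830 (t = 1.0830), x⁻ = (-0.4841) → reset → x⁺ = (-0.6902), jump to mode 1
Mode 1: guard c·x = 2.5323 hit at Δt = 1.3826 (t = 2.4656), x⁻ = (2.5323) → reset → x⁺ = (2.2651), jump to mode 0
Mode 0: guard c·x = 0.4841 hit at Δt = 2.3450 (t = 4.8106), x⁻ = (-0.4841) → reset → x⁺ = (-0.6902), jump to mode 1
Mode 1: guard c·x = 2.5323 hit at Δt = 1.3826 (t = 6.1932), x⁻ = (2.5323) → reset → x⁺ = (2.2651), jump to mode 0
Mode 0: guard c·x = 0.4841 hit at Δt = 2.3450 (t = 8.5382), x⁻ = (-0.4841) → reset → x⁺ = (-0.6902), jump to mode 1
Mode 1: flow for 0.6869 to horizon, guard not reached → x = (0.4665)

1 1.0830 0->1
2 2.4656 1->0
3 4.8106 0->1
4 6.1932 1->0
5 8.5382 0->1
final: 1 0.4665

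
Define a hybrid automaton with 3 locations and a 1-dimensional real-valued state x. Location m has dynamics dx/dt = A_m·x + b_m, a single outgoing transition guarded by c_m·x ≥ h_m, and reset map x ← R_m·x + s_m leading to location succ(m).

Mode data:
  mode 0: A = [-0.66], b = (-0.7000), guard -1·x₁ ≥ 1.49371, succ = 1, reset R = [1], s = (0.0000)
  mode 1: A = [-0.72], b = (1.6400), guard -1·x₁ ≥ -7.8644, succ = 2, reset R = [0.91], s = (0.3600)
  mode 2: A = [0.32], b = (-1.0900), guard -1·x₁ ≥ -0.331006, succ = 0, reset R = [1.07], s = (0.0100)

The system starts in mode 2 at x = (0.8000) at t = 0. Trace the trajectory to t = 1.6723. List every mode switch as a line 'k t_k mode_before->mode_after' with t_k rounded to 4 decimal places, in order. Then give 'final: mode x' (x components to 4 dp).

Mode 2: guard c·x = -0.3310 hit at Δt = 0.5171 (t = 0.5171), x⁻ = (0.3310) → reset → x⁺ = (0.3642), jump to mode 0
Mode 0: flow for 1.1552 to horizon, guard not reached → x = (-0.3959)

1 0.5171 2->0
final: 0 -0.3959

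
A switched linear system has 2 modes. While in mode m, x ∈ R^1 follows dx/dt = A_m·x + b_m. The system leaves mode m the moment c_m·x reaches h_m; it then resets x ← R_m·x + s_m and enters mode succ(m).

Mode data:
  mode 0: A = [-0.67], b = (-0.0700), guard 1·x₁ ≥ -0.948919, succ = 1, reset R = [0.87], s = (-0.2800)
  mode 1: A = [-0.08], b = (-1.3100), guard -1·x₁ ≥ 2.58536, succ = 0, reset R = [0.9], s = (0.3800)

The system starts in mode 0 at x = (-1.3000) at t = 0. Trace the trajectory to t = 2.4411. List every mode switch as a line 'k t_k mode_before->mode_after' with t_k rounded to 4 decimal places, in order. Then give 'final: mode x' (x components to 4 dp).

Mode 0: guard c·x = -0.9489 hit at Δt = 0.5189 (t = 0.5189), x⁻ = (-0.9489) → reset → x⁺ = (-1.1056), jump to mode 1
Mode 1: guard c·x = 2.5854 hit at Δt = 1.2742 (t = 1.7931), x⁻ = (-2.5854) → reset → x⁺ = (-1.9468), jump to mode 0
Mode 0: flow for 0.6480 to horizon, guard not reached → x = (-1.2980)

1 0.5189 0->1
2 1.7931 1->0
final: 0 -1.2980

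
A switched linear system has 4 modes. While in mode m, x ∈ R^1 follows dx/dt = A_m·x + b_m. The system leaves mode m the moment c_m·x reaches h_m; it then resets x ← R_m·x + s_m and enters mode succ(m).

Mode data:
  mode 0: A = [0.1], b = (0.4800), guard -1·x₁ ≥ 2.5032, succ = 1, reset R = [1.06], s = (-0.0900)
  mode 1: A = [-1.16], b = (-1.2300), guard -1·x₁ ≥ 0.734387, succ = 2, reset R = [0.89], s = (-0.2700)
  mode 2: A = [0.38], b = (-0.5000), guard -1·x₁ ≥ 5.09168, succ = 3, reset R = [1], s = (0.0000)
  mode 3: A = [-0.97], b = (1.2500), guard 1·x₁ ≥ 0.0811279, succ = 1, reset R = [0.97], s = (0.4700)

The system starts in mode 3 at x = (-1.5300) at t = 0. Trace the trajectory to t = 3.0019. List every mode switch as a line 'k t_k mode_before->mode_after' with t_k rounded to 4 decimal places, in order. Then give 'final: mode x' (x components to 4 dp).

1 0.8739 3->1
2 2.2503 1->2
final: 2 -1.6639

Mode 3: guard c·x = 0.0811 hit at Δt = 0.8739 (t = 0.8739), x⁻ = (0.0811) → reset → x⁺ = (0.5487), jump to mode 1
Mode 1: guard c·x = 0.7344 hit at Δt = 1.3764 (t = 2.2503), x⁻ = (-0.7344) → reset → x⁺ = (-0.9236), jump to mode 2
Mode 2: flow for 0.7516 to horizon, guard not reached → x = (-1.6639)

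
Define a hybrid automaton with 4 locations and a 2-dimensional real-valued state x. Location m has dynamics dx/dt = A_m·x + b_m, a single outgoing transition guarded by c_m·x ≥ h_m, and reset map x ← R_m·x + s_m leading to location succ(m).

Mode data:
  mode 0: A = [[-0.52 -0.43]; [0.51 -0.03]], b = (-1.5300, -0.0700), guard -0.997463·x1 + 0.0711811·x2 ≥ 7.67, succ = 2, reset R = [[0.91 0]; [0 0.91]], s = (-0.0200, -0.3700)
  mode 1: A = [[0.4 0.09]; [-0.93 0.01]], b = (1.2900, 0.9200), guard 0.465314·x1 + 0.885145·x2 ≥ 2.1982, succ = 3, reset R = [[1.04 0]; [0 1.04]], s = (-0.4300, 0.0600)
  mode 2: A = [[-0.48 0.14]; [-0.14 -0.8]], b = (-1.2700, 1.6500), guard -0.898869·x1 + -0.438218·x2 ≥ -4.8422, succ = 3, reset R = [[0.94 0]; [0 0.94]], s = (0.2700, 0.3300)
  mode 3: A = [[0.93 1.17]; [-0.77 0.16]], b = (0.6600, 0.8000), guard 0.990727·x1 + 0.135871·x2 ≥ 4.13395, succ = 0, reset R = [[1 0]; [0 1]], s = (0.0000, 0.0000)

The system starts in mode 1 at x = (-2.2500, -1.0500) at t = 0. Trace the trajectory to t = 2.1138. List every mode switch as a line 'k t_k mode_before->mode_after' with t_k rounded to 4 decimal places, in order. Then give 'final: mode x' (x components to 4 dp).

1 1.5813 1->3
final: 3 0.7883 4.3044

Mode 1: guard c·x = 2.1982 hit at Δt = 1.5813 (t = 1.5813), x⁻ = (-1.2043, 3.1165) → reset → x⁺ = (-1.6824, 3.3012), jump to mode 3
Mode 3: flow for 0.5325 to horizon, guard not reached → x = (0.7883, 4.3044)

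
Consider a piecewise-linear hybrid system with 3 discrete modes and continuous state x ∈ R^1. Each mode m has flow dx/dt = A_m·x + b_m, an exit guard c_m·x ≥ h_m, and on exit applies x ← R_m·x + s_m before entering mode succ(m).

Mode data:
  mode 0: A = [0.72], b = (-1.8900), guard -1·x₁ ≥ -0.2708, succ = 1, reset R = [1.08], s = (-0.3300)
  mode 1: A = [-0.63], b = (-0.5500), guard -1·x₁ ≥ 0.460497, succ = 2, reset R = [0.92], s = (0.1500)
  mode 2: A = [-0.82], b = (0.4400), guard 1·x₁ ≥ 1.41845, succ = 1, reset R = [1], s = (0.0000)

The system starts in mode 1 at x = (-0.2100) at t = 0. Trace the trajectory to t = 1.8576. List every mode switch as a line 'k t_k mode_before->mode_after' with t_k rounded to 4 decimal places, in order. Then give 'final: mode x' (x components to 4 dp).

Mode 1: guard c·x = 0.4605 hit at Δt = 0.7532 (t = 0.7532), x⁻ = (-0.4605) → reset → x⁺ = (-0.2737), jump to mode 2
Mode 2: flow for 1.1044 to horizon, guard not reached → x = (0.2090)

1 0.7532 1->2
final: 2 0.2090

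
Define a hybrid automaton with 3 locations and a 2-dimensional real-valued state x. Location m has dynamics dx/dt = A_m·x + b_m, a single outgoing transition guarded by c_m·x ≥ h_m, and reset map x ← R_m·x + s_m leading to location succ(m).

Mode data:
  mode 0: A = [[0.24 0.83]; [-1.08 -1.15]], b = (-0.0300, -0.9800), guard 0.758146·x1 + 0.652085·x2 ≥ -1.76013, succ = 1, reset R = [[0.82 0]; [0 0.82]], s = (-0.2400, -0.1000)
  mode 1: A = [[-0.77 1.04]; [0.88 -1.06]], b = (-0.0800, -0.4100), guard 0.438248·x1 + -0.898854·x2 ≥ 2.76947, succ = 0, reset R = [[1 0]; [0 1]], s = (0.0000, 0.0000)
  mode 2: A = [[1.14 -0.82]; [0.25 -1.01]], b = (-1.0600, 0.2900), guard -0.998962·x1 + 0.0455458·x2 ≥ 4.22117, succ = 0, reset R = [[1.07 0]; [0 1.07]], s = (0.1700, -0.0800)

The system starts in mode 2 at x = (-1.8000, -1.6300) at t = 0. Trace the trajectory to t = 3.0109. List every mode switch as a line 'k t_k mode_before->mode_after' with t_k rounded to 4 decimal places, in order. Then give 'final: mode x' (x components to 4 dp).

1 0.7559 2->0
2 2.1012 0->1
final: 1 -1.9304 -0.7230

Mode 2: guard c·x = 4.2212 hit at Δt = 0.7559 (t = 0.7559), x⁻ = (-4.2712, -1.0007) → reset → x⁺ = (-4.4002, -1.1508), jump to mode 0
Mode 0: guard c·x = -1.7601 hit at Δt = 1.3453 (t = 2.1012), x⁻ = (-4.6295, 2.6833) → reset → x⁺ = (-4.0362, 2.1003), jump to mode 1
Mode 1: flow for 0.9097 to horizon, guard not reached → x = (-1.9304, -0.7230)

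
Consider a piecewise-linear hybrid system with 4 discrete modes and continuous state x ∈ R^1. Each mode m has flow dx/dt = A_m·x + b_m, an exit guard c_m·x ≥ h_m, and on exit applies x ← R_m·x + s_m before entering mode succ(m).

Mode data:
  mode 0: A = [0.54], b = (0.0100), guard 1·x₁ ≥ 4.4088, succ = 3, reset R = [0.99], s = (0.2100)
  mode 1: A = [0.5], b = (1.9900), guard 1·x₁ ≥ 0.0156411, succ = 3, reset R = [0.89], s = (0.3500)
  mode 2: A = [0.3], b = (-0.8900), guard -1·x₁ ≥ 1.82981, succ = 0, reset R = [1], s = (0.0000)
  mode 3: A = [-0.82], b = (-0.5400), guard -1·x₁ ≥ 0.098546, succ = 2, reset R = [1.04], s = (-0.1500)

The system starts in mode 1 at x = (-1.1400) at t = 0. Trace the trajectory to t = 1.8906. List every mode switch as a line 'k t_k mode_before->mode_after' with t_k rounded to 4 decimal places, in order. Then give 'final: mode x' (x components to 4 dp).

1 0.6828 1->3
2 1.4170 3->2
final: 2 -0.7440

Mode 1: guard c·x = 0.0156 hit at Δt = 0.6828 (t = 0.6828), x⁻ = (0.0156) → reset → x⁺ = (0.3639), jump to mode 3
Mode 3: guard c·x = 0.0985 hit at Δt = 0.7342 (t = 1.4170), x⁻ = (-0.0985) → reset → x⁺ = (-0.2525), jump to mode 2
Mode 2: flow for 0.4736 to horizon, guard not reached → x = (-0.7440)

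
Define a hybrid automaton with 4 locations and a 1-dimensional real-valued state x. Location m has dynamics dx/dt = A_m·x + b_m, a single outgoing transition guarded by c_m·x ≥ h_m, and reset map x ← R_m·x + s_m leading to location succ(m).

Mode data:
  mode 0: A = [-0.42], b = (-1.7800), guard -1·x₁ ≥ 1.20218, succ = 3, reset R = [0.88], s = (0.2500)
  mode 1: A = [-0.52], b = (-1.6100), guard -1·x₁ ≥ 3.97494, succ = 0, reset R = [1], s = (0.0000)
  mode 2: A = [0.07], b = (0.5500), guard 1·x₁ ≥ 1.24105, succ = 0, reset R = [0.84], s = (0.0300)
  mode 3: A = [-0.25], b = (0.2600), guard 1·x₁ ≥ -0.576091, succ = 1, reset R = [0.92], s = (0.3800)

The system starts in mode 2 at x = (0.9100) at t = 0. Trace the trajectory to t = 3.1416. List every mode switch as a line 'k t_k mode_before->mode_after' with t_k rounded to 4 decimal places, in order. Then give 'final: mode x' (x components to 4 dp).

1 0.5295 2->0
2 1.8609 0->3
3 2.3971 3->1
final: 1 -1.0957

Mode 2: guard c·x = 1.2410 hit at Δt = 0.5295 (t = 0.5295), x⁻ = (1.2410) → reset → x⁺ = (1.0725), jump to mode 0
Mode 0: guard c·x = 1.2022 hit at Δt = 1.3314 (t = 1.8609), x⁻ = (-1.2022) → reset → x⁺ = (-0.8079), jump to mode 3
Mode 3: guard c·x = -0.5761 hit at Δt = 0.5362 (t = 2.3971), x⁻ = (-0.5761) → reset → x⁺ = (-0.1500), jump to mode 1
Mode 1: flow for 0.7445 to horizon, guard not reached → x = (-1.0957)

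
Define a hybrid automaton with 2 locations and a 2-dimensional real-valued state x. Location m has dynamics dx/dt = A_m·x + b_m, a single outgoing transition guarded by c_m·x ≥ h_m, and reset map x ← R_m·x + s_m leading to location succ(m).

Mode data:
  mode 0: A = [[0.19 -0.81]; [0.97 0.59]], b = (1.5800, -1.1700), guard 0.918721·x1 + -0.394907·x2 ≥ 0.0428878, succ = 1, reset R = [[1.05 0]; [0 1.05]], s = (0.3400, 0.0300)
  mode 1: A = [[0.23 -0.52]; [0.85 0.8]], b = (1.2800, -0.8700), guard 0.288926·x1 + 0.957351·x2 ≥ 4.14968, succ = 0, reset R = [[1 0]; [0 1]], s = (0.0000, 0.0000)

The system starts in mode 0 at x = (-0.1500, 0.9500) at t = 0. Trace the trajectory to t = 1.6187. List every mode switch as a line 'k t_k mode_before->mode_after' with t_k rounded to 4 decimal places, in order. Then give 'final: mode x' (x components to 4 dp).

Mode 0: guard c·x = 0.0429 hit at Δt = 0.4900 (t = 0.4900), x⁻ = (0.3203, 0.6366) → reset → x⁺ = (0.6764, 0.6985), jump to mode 1
Mode 1: flow for 1.1287 to horizon, guard not reached → x = (1.7747, 1.9640)

1 0.4900 0->1
final: 1 1.7747 1.9640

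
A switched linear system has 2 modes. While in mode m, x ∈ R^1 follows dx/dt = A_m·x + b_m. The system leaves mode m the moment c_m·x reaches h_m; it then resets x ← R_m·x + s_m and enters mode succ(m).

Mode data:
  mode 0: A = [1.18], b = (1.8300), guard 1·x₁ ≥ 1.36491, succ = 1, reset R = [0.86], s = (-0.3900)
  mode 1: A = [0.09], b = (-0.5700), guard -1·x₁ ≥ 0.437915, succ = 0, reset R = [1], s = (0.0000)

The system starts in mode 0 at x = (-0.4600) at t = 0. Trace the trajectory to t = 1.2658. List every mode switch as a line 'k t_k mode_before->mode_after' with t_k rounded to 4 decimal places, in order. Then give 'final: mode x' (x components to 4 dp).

1 0.8332 0->1
final: 1 0.5635

Mode 0: guard c·x = 1.3649 hit at Δt = 0.8332 (t = 0.8332), x⁻ = (1.3649) → reset → x⁺ = (0.7838), jump to mode 1
Mode 1: flow for 0.4326 to horizon, guard not reached → x = (0.5635)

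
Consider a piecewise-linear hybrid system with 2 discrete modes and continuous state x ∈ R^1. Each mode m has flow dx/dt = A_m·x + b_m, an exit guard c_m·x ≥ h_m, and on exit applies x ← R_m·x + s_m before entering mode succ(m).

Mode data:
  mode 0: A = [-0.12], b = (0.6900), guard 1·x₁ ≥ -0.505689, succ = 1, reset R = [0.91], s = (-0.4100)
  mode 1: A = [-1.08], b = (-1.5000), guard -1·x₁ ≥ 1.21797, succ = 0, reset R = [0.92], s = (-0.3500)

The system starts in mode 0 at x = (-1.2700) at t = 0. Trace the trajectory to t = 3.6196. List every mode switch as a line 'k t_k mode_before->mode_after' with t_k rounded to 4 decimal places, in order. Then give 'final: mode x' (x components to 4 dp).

1 0.9606 0->1
2 1.9885 1->0
3 3.1838 0->1
final: 1 -1.0649

Mode 0: guard c·x = -0.5057 hit at Δt = 0.9606 (t = 0.9606), x⁻ = (-0.5057) → reset → x⁺ = (-0.8702), jump to mode 1
Mode 1: guard c·x = 1.2180 hit at Δt = 1.0279 (t = 1.9885), x⁻ = (-1.2180) → reset → x⁺ = (-1.4705), jump to mode 0
Mode 0: guard c·x = -0.5057 hit at Δt = 1.1953 (t = 3.1838), x⁻ = (-0.5057) → reset → x⁺ = (-0.8702), jump to mode 1
Mode 1: flow for 0.4358 to horizon, guard not reached → x = (-1.0649)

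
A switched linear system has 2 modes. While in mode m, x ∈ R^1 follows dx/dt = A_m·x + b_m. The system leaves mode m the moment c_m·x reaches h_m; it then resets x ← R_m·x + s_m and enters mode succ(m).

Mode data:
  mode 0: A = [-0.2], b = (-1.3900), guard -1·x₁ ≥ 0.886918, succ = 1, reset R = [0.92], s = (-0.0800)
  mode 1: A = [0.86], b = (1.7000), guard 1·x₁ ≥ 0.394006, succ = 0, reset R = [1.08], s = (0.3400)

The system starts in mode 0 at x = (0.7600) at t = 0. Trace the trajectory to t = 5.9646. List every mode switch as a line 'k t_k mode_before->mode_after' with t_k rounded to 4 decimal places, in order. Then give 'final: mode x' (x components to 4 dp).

Mode 0: guard c·x = 0.8869 hit at Δt = 1.2015 (t = 1.2015), x⁻ = (-0.8869) → reset → x⁺ = (-0.8960), jump to mode 1
Mode 1: guard c·x = 0.3940 hit at Δt = 0.9134 (t = 2.1149), x⁻ = (0.3940) → reset → x⁺ = (0.7655), jump to mode 0
Mode 0: guard c·x = 0.8869 hit at Δt = 1.2051 (t = 3.3200), x⁻ = (-0.8869) → reset → x⁺ = (-0.8960), jump to mode 1
Mode 1: guard c·x = 0.3940 hit at Δt = 0.9134 (t = 4.2334), x⁻ = (0.3940) → reset → x⁺ = (0.7655), jump to mode 0
Mode 0: guard c·x = 0.8869 hit at Δt = 1.2051 (t = 5.4385), x⁻ = (-0.8869) → reset → x⁺ = (-0.8960), jump to mode 1
Mode 1: flow for 0.5261 to horizon, guard not reached → x = (-0.2775)

1 1.2015 0->1
2 2.1149 1->0
3 3.3200 0->1
4 4.2334 1->0
5 5.4385 0->1
final: 1 -0.2775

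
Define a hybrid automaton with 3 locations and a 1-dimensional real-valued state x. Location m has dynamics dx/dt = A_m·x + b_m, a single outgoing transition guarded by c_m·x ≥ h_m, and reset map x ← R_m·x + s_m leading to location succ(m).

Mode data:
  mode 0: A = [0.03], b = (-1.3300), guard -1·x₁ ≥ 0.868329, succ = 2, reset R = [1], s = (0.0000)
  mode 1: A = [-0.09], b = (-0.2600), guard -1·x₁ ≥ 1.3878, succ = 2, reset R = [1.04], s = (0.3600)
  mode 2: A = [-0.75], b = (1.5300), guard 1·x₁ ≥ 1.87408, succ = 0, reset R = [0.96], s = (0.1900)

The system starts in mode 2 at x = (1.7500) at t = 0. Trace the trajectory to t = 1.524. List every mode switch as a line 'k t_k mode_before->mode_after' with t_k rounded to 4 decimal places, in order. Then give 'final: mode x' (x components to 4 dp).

1 0.7445 2->0
final: 0 0.9872

Mode 2: guard c·x = 1.8741 hit at Δt = 0.7445 (t = 0.7445), x⁻ = (1.8741) → reset → x⁺ = (1.9891), jump to mode 0
Mode 0: flow for 0.7795 to horizon, guard not reached → x = (0.9872)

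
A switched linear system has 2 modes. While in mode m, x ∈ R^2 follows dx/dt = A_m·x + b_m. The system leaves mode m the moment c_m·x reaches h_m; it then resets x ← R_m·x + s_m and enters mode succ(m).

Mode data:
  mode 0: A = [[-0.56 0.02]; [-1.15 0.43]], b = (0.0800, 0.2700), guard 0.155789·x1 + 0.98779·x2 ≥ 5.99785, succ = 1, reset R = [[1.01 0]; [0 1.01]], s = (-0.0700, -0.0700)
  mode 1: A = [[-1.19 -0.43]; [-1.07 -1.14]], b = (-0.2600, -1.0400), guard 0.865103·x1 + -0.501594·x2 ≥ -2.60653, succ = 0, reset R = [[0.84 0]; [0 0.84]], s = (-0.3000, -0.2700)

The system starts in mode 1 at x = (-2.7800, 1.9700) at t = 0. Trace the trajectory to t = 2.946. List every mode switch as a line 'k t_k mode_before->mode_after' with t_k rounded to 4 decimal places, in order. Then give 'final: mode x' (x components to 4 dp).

1 0.4281 1->0
2 1.9657 0->1
3 2.6307 1->0
final: 0 -1.1158 3.1366

Mode 1: guard c·x = -2.6065 hit at Δt = 0.4281 (t = 0.4281), x⁻ = (-2.0236, 1.7064) → reset → x⁺ = (-1.9998, 1.1634), jump to mode 0
Mode 0: guard c·x = 5.9978 hit at Δt = 1.5376 (t = 1.9657), x⁻ = (-0.6816, 6.1795) → reset → x⁺ = (-0.7584, 6.1713), jump to mode 1
Mode 1: guard c·x = -2.6065 hit at Δt = 0.6650 (t = 2.6307), x⁻ = (-1.2827, 2.9843) → reset → x⁺ = (-1.3774, 2.2368), jump to mode 0
Mode 0: flow for 0.3153 to horizon, guard not reached → x = (-1.1158, 3.1366)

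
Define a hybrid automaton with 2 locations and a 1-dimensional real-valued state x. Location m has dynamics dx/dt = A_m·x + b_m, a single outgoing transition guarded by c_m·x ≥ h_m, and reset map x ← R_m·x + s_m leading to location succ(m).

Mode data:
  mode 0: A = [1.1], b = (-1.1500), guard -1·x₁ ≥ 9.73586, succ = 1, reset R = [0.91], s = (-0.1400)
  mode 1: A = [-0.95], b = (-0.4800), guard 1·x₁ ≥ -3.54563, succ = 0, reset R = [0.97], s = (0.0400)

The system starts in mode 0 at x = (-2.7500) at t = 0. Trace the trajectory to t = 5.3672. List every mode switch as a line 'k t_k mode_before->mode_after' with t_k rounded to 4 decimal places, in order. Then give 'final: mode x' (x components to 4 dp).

Mode 0: guard c·x = 9.7359 hit at Δt = 0.9491 (t = 0.9491), x⁻ = (-9.7359) → reset → x⁺ = (-8.9996), jump to mode 1
Mode 1: guard c·x = -3.5456 hit at Δt = 1.0815 (t = 2.0306), x⁻ = (-3.5456) → reset → x⁺ = (-3.3993), jump to mode 0
Mode 0: guard c·x = 9.7359 hit at Δt = 0.8055 (t = 2.8361), x⁻ = (-9.7359) → reset → x⁺ = (-8.9996), jump to mode 1
Mode 1: guard c·x = -3.5456 hit at Δt = 1.0815 (t = 3.9176), x⁻ = (-3.5456) → reset → x⁺ = (-3.3993), jump to mode 0
Mode 0: guard c·x = 9.7359 hit at Δt = 0.8055 (t = 4.7232), x⁻ = (-9.7359) → reset → x⁺ = (-8.9996), jump to mode 1
Mode 1: flow for 0.6440 to horizon, guard not reached → x = (-5.1123)

1 0.9491 0->1
2 2.0306 1->0
3 2.8361 0->1
4 3.9176 1->0
5 4.7232 0->1
final: 1 -5.1123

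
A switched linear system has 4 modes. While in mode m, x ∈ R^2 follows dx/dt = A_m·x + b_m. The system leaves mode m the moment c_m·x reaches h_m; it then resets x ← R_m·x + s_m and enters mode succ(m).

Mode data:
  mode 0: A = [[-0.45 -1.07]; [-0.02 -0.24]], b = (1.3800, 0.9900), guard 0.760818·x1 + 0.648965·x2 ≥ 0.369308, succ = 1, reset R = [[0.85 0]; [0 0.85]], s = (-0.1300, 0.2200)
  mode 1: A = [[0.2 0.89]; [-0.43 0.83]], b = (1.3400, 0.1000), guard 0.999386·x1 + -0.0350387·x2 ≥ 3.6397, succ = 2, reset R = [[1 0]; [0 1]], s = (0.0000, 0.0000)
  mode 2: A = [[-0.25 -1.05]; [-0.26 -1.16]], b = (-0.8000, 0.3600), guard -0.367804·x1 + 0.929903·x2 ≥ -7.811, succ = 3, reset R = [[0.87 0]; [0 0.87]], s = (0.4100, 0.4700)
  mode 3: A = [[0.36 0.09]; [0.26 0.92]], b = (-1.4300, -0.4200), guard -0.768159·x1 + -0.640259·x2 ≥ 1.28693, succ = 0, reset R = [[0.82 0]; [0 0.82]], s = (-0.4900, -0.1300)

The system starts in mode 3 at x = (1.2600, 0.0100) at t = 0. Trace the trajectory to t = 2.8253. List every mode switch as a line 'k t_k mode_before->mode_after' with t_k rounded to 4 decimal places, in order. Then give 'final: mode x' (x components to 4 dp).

1 1.5878 3->0
2 2.4470 0->1
final: 1 0.9018 0.2723

Mode 3: guard c·x = 1.2869 hit at Δt = 1.5878 (t = 1.5878), x⁻ = (-0.8792, -0.9552) → reset → x⁺ = (-1.2109, -0.9133), jump to mode 0
Mode 0: guard c·x = 0.3693 hit at Δt = 0.8592 (t = 2.4470), x⁻ = (0.4607, 0.0290) → reset → x⁺ = (0.2616, 0.2446), jump to mode 1
Mode 1: flow for 0.3783 to horizon, guard not reached → x = (0.9018, 0.2723)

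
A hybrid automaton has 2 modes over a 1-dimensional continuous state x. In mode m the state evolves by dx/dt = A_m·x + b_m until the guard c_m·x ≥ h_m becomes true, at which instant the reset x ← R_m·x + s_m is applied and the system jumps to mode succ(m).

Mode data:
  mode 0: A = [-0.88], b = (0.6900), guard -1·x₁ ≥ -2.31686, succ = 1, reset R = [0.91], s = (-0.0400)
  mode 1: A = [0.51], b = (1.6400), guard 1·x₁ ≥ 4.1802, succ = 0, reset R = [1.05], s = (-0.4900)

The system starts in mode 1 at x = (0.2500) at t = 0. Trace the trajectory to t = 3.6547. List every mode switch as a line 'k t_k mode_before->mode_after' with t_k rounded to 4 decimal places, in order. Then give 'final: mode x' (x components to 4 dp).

1 1.4863 1->0
2 2.2922 0->1
3 2.9515 1->0
final: 0 2.4618

Mode 1: guard c·x = 4.1802 hit at Δt = 1.4863 (t = 1.4863), x⁻ = (4.1802) → reset → x⁺ = (3.8992), jump to mode 0
Mode 0: guard c·x = -2.3169 hit at Δt = 0.8059 (t = 2.2922), x⁻ = (2.3169) → reset → x⁺ = (2.0683), jump to mode 1
Mode 1: guard c·x = 4.1802 hit at Δt = 0.6593 (t = 2.9515), x⁻ = (4.1802) → reset → x⁺ = (3.8992), jump to mode 0
Mode 0: flow for 0.7032 to horizon, guard not reached → x = (2.4618)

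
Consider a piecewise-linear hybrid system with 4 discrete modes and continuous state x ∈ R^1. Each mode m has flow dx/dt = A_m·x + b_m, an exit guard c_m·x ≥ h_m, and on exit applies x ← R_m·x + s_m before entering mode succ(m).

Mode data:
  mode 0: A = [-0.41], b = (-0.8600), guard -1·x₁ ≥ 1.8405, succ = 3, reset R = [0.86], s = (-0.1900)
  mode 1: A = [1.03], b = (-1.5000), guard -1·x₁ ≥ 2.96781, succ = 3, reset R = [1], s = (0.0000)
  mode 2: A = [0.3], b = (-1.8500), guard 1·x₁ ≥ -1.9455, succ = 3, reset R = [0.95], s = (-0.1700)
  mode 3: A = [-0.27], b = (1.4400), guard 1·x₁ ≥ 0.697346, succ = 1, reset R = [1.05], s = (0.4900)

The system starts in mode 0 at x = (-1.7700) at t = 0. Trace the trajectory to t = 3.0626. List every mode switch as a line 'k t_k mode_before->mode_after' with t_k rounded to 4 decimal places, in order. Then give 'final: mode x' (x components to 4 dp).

Mode 0: guard c·x = 1.8405 hit at Δt = 0.5911 (t = 0.5911), x⁻ = (-1.8405) → reset → x⁺ = (-1.7728), jump to mode 3
Mode 3: guard c·x = 0.6973 hit at Δt = 1.5819 (t = 2.1730), x⁻ = (0.6973) → reset → x⁺ = (1.2222), jump to mode 1
Mode 1: flow for 0.8896 to horizon, guard not reached → x = (0.8711)

1 0.5911 0->3
2 2.1730 3->1
final: 1 0.8711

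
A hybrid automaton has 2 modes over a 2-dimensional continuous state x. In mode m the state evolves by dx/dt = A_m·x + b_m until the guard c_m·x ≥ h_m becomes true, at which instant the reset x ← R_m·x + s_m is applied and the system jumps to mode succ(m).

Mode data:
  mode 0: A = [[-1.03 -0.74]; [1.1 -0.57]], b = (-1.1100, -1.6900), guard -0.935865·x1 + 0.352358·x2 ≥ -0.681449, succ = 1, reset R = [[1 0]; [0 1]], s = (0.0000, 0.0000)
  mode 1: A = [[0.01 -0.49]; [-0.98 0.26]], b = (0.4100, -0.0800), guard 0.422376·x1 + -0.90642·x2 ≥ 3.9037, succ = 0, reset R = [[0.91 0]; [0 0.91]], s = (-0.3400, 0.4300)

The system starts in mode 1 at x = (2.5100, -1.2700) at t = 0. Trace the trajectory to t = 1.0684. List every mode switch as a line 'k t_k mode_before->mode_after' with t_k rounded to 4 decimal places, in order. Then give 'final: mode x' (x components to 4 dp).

Mode 1: guard c·x = 3.9037 hit at Δt = 0.4645 (t = 0.4645), x⁻ = (3.1708, -2.8292) → reset → x⁺ = (2.5454, -2.1446), jump to mode 0
Mode 0: flow for 0.6039 to horizon, guard not reached → x = (1.3991, -1.3098)

1 0.4645 1->0
final: 0 1.3991 -1.3098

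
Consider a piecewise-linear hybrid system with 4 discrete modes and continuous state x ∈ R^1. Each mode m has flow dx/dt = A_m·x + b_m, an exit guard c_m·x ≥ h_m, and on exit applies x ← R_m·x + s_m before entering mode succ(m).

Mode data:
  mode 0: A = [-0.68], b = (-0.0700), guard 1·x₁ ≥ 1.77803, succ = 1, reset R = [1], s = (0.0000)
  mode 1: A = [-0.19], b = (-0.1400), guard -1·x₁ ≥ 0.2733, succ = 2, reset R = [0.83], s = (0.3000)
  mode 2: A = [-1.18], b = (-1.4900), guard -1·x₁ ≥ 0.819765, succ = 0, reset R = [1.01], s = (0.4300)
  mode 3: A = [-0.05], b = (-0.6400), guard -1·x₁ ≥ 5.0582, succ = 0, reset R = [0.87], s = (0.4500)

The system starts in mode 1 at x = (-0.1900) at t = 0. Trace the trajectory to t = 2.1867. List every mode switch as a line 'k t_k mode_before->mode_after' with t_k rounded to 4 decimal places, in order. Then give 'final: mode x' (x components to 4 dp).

1 0.8698 1->2
2 1.8053 2->0
final: 0 -0.3306

Mode 1: guard c·x = 0.2733 hit at Δt = 0.8698 (t = 0.8698), x⁻ = (-0.2733) → reset → x⁺ = (0.0732), jump to mode 2
Mode 2: guard c·x = 0.8198 hit at Δt = 0.9355 (t = 1.8053), x⁻ = (-0.8198) → reset → x⁺ = (-0.3980), jump to mode 0
Mode 0: flow for 0.3814 to horizon, guard not reached → x = (-0.3306)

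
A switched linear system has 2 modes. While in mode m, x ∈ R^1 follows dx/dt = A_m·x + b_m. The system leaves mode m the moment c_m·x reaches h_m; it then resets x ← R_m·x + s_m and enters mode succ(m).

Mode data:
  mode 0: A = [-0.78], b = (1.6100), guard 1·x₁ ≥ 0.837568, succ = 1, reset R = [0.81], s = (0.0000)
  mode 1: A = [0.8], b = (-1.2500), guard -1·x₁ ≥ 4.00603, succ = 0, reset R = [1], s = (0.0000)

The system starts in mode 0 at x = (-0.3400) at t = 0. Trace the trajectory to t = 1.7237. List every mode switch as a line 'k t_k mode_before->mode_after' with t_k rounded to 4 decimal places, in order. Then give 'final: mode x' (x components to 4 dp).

Mode 0: guard c·x = 0.8376 hit at Δt = 0.8628 (t = 0.8628), x⁻ = (0.8376) → reset → x⁺ = (0.6784), jump to mode 1
Mode 1: flow for 0.8609 to horizon, guard not reached → x = (-0.1978)

1 0.8628 0->1
final: 1 -0.1978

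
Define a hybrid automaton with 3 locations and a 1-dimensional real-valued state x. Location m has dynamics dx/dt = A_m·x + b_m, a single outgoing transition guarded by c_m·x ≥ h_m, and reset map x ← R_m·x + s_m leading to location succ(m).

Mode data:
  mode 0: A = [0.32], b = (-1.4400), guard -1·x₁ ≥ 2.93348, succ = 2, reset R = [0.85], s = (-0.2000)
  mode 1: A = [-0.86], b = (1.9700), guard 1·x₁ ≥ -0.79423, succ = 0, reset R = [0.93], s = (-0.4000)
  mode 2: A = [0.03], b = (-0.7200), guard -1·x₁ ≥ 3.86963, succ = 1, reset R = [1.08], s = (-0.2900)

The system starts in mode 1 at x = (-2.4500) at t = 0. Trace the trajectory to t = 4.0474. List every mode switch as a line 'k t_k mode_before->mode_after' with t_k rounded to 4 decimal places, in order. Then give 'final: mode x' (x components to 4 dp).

1 0.4996 1->0
2 1.3632 0->2
3 2.8005 2->1
4 3.7127 1->0
final: 0 -1.7761

Mode 1: guard c·x = -0.7942 hit at Δt = 0.4996 (t = 0.4996), x⁻ = (-0.7942) → reset → x⁺ = (-1.1386), jump to mode 0
Mode 0: guard c·x = 2.9335 hit at Δt = 0.8636 (t = 1.3632), x⁻ = (-2.9335) → reset → x⁺ = (-2.6935), jump to mode 2
Mode 2: guard c·x = 3.8696 hit at Δt = 1.4373 (t = 2.8005), x⁻ = (-3.8696) → reset → x⁺ = (-4.4692), jump to mode 1
Mode 1: guard c·x = -0.7942 hit at Δt = 0.9122 (t = 3.7127), x⁻ = (-0.7942) → reset → x⁺ = (-1.1386), jump to mode 0
Mode 0: flow for 0.3347 to horizon, guard not reached → x = (-1.7761)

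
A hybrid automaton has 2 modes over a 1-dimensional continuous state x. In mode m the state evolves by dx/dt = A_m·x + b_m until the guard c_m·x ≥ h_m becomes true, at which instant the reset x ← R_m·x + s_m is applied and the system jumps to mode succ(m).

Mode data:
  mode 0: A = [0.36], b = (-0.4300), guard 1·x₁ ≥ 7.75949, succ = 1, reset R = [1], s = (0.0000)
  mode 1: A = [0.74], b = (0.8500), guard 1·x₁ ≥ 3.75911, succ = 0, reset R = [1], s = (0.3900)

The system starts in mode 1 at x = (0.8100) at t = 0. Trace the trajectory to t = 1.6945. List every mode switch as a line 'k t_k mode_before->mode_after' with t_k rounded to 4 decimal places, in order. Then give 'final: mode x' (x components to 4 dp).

Mode 1: guard c·x = 3.7591 hit at Δt = 1.2413 (t = 1.2413), x⁻ = (3.7591) → reset → x⁺ = (4.1491), jump to mode 0
Mode 0: flow for 0.4532 to horizon, guard not reached → x = (4.6727)

1 1.2413 1->0
final: 0 4.6727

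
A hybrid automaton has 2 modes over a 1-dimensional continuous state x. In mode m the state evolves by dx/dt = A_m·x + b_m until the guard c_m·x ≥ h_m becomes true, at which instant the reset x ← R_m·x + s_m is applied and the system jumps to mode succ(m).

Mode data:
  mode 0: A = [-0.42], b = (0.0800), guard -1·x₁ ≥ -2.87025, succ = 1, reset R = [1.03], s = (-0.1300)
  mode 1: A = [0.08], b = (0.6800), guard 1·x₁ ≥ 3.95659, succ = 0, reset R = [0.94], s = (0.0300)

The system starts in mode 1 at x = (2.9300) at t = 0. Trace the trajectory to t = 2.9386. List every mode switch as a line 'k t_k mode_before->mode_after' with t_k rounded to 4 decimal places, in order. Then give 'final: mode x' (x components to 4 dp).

1 1.0751 1->0
2 1.7505 0->1
final: 1 3.9557

Mode 1: guard c·x = 3.9566 hit at Δt = 1.0751 (t = 1.0751), x⁻ = (3.9566) → reset → x⁺ = (3.7492), jump to mode 0
Mode 0: guard c·x = -2.8702 hit at Δt = 0.6754 (t = 1.7505), x⁻ = (2.8703) → reset → x⁺ = (2.8264), jump to mode 1
Mode 1: flow for 1.1881 to horizon, guard not reached → x = (3.9557)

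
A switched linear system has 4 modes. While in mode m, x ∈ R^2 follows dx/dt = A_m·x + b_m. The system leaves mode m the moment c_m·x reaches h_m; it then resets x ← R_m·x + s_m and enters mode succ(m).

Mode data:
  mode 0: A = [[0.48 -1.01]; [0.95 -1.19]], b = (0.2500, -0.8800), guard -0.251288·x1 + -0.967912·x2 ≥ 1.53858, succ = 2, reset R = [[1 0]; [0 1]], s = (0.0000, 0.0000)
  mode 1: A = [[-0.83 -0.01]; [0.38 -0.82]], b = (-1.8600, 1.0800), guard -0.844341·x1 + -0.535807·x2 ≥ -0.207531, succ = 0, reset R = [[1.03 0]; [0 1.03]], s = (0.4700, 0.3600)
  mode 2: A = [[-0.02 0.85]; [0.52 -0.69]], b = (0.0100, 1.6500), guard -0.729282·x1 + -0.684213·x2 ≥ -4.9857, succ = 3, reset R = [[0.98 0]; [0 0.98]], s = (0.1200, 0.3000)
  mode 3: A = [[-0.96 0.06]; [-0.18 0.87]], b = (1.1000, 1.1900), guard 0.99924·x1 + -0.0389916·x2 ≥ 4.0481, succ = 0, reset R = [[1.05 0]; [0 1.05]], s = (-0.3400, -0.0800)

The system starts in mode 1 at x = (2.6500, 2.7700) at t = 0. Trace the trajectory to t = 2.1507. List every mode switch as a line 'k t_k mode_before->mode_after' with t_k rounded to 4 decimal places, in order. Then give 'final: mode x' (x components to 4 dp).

1 1.5318 1->0
final: 0 -1.2905 0.2529

Mode 1: guard c·x = -0.2075 hit at Δt = 1.5318 (t = 1.5318), x⁻ = (-0.8887, 1.7877) → reset → x⁺ = (-0.4453, 2.2013), jump to mode 0
Mode 0: flow for 0.6189 to horizon, guard not reached → x = (-1.2905, 0.2529)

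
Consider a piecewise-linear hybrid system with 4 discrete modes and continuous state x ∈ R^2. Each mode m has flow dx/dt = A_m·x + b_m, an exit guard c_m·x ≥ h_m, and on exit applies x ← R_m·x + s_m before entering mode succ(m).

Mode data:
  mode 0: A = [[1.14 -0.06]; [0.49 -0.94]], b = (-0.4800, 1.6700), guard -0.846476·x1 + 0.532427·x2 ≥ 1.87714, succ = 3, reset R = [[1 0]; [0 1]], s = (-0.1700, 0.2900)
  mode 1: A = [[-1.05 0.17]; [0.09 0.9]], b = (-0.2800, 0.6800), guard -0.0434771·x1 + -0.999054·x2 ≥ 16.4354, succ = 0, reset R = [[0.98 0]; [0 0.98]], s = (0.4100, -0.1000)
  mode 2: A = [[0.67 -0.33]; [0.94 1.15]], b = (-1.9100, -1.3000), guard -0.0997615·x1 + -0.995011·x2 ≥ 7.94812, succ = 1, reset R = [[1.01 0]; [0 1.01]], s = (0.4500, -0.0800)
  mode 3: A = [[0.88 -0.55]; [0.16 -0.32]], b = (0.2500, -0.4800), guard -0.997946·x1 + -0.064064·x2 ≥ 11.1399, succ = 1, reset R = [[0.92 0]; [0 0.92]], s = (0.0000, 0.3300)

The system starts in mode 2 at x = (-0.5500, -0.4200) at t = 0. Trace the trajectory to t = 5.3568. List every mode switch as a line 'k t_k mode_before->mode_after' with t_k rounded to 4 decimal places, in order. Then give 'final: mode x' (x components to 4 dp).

1 1.1148 2->1
2 1.9697 1->0
3 3.0467 0->3
4 4.2820 3->1
final: 1 -4.3764 -12.7563

Mode 2: guard c·x = 7.9481 hit at Δt = 1.1148 (t = 1.1148), x⁻ = (-2.8649, -7.7007) → reset → x⁺ = (-2.4436, -7.8577), jump to mode 1
Mode 1: guard c·x = 16.4354 hit at Δt = 0.8549 (t = 1.9697), x⁻ = (-2.3234, -16.3499) → reset → x⁺ = (-1.8670, -16.1229), jump to mode 0
Mode 0: guard c·x = 1.8771 hit at Δt = 1.0770 (t = 3.0467), x⁻ = (-5.9846, -5.9890) → reset → x⁺ = (-6.1546, -5.6990), jump to mode 3
Mode 3: guard c·x = 11.1399 hit at Δt = 1.2353 (t = 4.2820), x⁻ = (-10.7989, -5.6686) → reset → x⁺ = (-9.9350, -4.8851), jump to mode 1
Mode 1: flow for 1.0748 to horizon, guard not reached → x = (-4.3764, -12.7563)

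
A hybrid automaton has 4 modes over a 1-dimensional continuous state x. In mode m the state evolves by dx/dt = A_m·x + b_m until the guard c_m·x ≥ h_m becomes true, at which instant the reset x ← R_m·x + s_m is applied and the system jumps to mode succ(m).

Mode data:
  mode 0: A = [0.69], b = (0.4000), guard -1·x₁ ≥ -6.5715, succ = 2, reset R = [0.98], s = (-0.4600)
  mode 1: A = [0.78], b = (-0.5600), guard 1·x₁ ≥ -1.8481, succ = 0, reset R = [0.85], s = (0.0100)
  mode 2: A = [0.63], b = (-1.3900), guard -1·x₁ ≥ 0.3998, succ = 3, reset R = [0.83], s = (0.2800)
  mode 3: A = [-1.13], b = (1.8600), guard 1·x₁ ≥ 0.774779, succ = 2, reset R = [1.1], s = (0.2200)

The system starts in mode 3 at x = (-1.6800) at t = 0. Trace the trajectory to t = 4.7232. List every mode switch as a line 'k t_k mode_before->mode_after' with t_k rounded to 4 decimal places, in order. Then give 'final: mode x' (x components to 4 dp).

1 1.1855 3->2
2 2.5062 2->3
3 3.0966 3->2
4 4.4173 2->3
final: 3 0.4443

Mode 3: guard c·x = 0.7748 hit at Δt = 1.1855 (t = 1.1855), x⁻ = (0.7748) → reset → x⁺ = (1.0723), jump to mode 2
Mode 2: guard c·x = 0.3998 hit at Δt = 1.3207 (t = 2.5062), x⁻ = (-0.3998) → reset → x⁺ = (-0.0518), jump to mode 3
Mode 3: guard c·x = 0.7748 hit at Δt = 0.5904 (t = 3.0966), x⁻ = (0.7748) → reset → x⁺ = (1.0723), jump to mode 2
Mode 2: guard c·x = 0.3998 hit at Δt = 1.3207 (t = 4.4173), x⁻ = (-0.3998) → reset → x⁺ = (-0.0518), jump to mode 3
Mode 3: flow for 0.3059 to horizon, guard not reached → x = (0.4443)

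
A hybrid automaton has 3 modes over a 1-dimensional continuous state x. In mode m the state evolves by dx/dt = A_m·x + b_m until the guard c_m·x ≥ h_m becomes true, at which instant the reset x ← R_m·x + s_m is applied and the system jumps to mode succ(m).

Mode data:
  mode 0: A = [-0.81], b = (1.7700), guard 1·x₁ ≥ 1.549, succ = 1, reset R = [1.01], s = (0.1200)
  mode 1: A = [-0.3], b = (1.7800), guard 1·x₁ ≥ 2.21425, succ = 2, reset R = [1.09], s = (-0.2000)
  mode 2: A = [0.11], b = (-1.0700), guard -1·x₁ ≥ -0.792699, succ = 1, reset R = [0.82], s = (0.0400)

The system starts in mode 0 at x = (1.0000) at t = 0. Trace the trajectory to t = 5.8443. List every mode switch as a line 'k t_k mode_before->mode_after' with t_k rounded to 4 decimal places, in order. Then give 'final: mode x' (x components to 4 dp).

Mode 0: guard c·x = 1.5490 hit at Δt = 0.7681 (t = 0.7681), x⁻ = (1.5490) → reset → x⁺ = (1.6845), jump to mode 1
Mode 1: guard c·x = 2.2142 hit at Δt = 0.4439 (t = 1.2120), x⁻ = (2.2142) → reset → x⁺ = (2.2135), jump to mode 2
Mode 2: guard c·x = -0.7927 hit at Δt = 1.5745 (t = 2.7865), x⁻ = (0.7927) → reset → x⁺ = (0.6900), jump to mode 1
Mode 1: guard c·x = 2.2142 hit at Δt = 1.1449 (t = 3.9314), x⁻ = (2.2142) → reset → x⁺ = (2.2135), jump to mode 2
Mode 2: guard c·x = -0.7927 hit at Δt = 1.5745 (t = 5.5059), x⁻ = (0.7927) → reset → x⁺ = (0.6900), jump to mode 1
Mode 1: flow for 0.3384 to horizon, guard not reached → x = (1.1961)

1 0.7681 0->1
2 1.2120 1->2
3 2.7865 2->1
4 3.9314 1->2
5 5.5059 2->1
final: 1 1.1961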